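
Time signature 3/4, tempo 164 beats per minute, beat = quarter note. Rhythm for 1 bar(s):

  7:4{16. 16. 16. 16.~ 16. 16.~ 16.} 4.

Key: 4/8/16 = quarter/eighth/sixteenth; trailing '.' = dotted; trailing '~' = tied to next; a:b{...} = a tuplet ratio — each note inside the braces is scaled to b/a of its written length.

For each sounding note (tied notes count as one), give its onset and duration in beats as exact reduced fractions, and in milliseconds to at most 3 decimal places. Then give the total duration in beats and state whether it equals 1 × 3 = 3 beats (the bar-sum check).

1) 0.0ms=0b +78.397ms=3/14b
2) 78.397ms=3/14b +78.397ms=3/14b
3) 156.794ms=3/7b +78.397ms=3/14b
4) 235.192ms=9/14b +156.794ms=3/7b
5) 391.986ms=15/14b +156.794ms=3/7b
6) 548.78ms=3/2b +548.78ms=3/2b
Σ=3b of 3 (164bpm 3/4) — PASS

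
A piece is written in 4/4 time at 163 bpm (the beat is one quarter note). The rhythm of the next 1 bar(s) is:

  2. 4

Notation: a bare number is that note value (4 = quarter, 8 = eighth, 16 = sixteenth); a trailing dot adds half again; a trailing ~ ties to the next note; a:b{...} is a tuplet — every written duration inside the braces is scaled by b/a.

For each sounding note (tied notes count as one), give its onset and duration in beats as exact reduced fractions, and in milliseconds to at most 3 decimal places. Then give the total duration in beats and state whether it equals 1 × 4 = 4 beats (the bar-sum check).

1) 0.0ms=0b +1104.294ms=3b
2) 1104.294ms=3b +368.098ms=1b
Σ=4b of 4 (163bpm 4/4) — PASS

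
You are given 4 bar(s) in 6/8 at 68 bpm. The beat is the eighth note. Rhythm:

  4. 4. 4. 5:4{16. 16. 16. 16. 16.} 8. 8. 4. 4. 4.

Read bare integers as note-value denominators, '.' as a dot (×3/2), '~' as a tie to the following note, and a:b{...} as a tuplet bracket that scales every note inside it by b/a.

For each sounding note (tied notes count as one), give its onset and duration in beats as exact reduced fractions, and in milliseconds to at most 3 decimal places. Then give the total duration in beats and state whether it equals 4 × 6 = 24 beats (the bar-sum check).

1) 0.0ms=0b +2647.059ms=3b
2) 2647.059ms=3b +2647.059ms=3b
3) 5294.118ms=6b +2647.059ms=3b
4) 7941.176ms=9b +529.412ms=3/5b
5) 8470.588ms=48/5b +529.412ms=3/5b
6) 9000.0ms=51/5b +529.412ms=3/5b
7) 9529.412ms=54/5b +529.412ms=3/5b
8) 10058.824ms=57/5b +529.412ms=3/5b
9) 10588.235ms=12b +1323.529ms=3/2b
10) 11911.765ms=27/2b +1323.529ms=3/2b
11) 13235.294ms=15b +2647.059ms=3b
12) 15882.353ms=18b +2647.059ms=3b
13) 18529.412ms=21b +2647.059ms=3b
Σ=24b of 24 (68bpm 6/8) — PASS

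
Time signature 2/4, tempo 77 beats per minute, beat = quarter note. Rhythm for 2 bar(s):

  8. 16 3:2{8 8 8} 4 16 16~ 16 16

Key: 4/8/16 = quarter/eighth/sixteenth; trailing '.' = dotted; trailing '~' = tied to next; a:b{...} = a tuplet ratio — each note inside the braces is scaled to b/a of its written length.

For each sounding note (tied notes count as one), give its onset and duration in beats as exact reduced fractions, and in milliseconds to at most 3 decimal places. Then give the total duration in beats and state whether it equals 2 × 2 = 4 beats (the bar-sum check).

1) 0.0ms=0b +584.416ms=3/4b
2) 584.416ms=3/4b +194.805ms=1/4b
3) 779.221ms=1b +259.74ms=1/3b
4) 1038.961ms=4/3b +259.74ms=1/3b
5) 1298.701ms=5/3b +259.74ms=1/3b
6) 1558.442ms=2b +779.221ms=1b
7) 2337.662ms=3b +194.805ms=1/4b
8) 2532.468ms=13/4b +389.61ms=1/2b
9) 2922.078ms=15/4b +194.805ms=1/4b
Σ=4b of 4 (77bpm 2/4) — PASS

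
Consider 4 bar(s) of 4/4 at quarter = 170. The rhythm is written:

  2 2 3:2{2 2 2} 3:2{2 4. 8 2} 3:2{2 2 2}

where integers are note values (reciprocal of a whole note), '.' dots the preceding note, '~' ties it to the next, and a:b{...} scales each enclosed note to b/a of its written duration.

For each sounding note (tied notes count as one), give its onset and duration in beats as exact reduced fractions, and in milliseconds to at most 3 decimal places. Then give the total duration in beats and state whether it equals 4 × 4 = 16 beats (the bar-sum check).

1) 0.0ms=0b +705.882ms=2b
2) 705.882ms=2b +705.882ms=2b
3) 1411.765ms=4b +470.588ms=4/3b
4) 1882.353ms=16/3b +470.588ms=4/3b
5) 2352.941ms=20/3b +470.588ms=4/3b
6) 2823.529ms=8b +470.588ms=4/3b
7) 3294.118ms=28/3b +352.941ms=1b
8) 3647.059ms=31/3b +117.647ms=1/3b
9) 3764.706ms=32/3b +470.588ms=4/3b
10) 4235.294ms=12b +470.588ms=4/3b
11) 4705.882ms=40/3b +470.588ms=4/3b
12) 5176.471ms=44/3b +470.588ms=4/3b
Σ=16b of 16 (170bpm 4/4) — PASS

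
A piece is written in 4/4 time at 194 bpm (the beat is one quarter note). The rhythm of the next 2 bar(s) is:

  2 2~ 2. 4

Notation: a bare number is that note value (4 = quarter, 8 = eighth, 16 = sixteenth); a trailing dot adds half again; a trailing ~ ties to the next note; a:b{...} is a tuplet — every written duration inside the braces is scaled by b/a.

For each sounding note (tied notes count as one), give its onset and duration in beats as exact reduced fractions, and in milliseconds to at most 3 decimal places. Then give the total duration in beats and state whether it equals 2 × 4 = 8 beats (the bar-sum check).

1) 0.0ms=0b +618.557ms=2b
2) 618.557ms=2b +1546.392ms=5b
3) 2164.948ms=7b +309.278ms=1b
Σ=8b of 8 (194bpm 4/4) — PASS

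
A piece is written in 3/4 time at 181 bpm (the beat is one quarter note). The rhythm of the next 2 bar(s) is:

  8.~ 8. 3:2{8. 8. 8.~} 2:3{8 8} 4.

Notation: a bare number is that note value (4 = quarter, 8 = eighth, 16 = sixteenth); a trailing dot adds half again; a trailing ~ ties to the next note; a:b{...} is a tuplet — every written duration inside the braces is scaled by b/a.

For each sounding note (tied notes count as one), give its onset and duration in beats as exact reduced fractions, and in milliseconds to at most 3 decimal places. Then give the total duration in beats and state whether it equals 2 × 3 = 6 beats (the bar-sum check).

1) 0.0ms=0b +497.238ms=3/2b
2) 497.238ms=3/2b +165.746ms=1/2b
3) 662.983ms=2b +165.746ms=1/2b
4) 828.729ms=5/2b +414.365ms=5/4b
5) 1243.094ms=15/4b +248.619ms=3/4b
6) 1491.713ms=9/2b +497.238ms=3/2b
Σ=6b of 6 (181bpm 3/4) — PASS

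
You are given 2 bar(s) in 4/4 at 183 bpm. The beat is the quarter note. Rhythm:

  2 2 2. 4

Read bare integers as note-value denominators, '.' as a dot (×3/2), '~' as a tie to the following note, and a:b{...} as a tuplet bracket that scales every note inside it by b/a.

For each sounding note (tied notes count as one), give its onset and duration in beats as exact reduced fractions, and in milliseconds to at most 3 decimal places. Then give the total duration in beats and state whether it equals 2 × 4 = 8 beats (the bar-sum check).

1) 0.0ms=0b +655.738ms=2b
2) 655.738ms=2b +655.738ms=2b
3) 1311.475ms=4b +983.607ms=3b
4) 2295.082ms=7b +327.869ms=1b
Σ=8b of 8 (183bpm 4/4) — PASS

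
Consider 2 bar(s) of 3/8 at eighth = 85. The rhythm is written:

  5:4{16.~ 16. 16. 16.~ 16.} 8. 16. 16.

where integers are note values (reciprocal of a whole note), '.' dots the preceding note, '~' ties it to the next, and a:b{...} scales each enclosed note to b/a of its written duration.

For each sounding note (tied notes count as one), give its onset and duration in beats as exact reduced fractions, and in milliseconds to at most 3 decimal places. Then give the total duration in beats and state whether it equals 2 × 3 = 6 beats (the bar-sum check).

1) 0.0ms=0b +847.059ms=6/5b
2) 847.059ms=6/5b +423.529ms=3/5b
3) 1270.588ms=9/5b +847.059ms=6/5b
4) 2117.647ms=3b +1058.824ms=3/2b
5) 3176.471ms=9/2b +529.412ms=3/4b
6) 3705.882ms=21/4b +529.412ms=3/4b
Σ=6b of 6 (85bpm 3/8) — PASS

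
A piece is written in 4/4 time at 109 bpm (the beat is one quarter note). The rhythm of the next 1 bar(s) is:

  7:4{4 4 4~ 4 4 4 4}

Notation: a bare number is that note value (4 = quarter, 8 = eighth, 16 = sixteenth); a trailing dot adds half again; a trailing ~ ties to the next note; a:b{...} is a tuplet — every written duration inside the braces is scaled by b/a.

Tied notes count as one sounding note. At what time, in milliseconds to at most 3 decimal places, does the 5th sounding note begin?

note 5 onset = 20/7b = 1572.739ms

1. 0.0ms @ 0 + 314.548ms (4/7)
2. 314.548ms @ 4/7 + 314.548ms (4/7)
3. 629.096ms @ 8/7 + 629.096ms (8/7)
4. 1258.191ms @ 16/7 + 314.548ms (4/7)
5. 1572.739ms @ 20/7 + 314.548ms (4/7)
6. 1887.287ms @ 24/7 + 314.548ms (4/7)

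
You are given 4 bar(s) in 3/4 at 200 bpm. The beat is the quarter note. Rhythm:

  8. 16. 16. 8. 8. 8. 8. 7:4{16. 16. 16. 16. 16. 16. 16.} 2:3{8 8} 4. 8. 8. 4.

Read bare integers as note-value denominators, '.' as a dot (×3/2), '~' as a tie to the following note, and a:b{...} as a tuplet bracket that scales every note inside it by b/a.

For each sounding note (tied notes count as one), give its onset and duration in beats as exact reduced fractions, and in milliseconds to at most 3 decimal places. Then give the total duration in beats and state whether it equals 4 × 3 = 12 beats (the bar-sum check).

1) 0.0ms=0b +225.0ms=3/4b
2) 225.0ms=3/4b +112.5ms=3/8b
3) 337.5ms=9/8b +112.5ms=3/8b
4) 450.0ms=3/2b +225.0ms=3/4b
5) 675.0ms=9/4b +225.0ms=3/4b
6) 900.0ms=3b +225.0ms=3/4b
7) 1125.0ms=15/4b +225.0ms=3/4b
8) 1350.0ms=9/2b +64.286ms=3/14b
9) 1414.286ms=33/7b +64.286ms=3/14b
10) 1478.571ms=69/14b +64.286ms=3/14b
11) 1542.857ms=36/7b +64.286ms=3/14b
12) 1607.143ms=75/14b +64.286ms=3/14b
13) 1671.429ms=39/7b +64.286ms=3/14b
14) 1735.714ms=81/14b +64.286ms=3/14b
15) 1800.0ms=6b +225.0ms=3/4b
16) 2025.0ms=27/4b +225.0ms=3/4b
17) 2250.0ms=15/2b +450.0ms=3/2b
18) 2700.0ms=9b +225.0ms=3/4b
19) 2925.0ms=39/4b +225.0ms=3/4b
20) 3150.0ms=21/2b +450.0ms=3/2b
Σ=12b of 12 (200bpm 3/4) — PASS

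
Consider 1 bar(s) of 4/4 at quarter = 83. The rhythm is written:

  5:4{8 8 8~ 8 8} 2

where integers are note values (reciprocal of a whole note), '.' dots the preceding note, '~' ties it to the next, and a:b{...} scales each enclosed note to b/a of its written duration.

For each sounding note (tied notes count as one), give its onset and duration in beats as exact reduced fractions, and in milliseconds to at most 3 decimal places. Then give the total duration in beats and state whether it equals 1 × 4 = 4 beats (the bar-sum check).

1) 0.0ms=0b +289.157ms=2/5b
2) 289.157ms=2/5b +289.157ms=2/5b
3) 578.313ms=4/5b +578.313ms=4/5b
4) 1156.627ms=8/5b +289.157ms=2/5b
5) 1445.783ms=2b +1445.783ms=2b
Σ=4b of 4 (83bpm 4/4) — PASS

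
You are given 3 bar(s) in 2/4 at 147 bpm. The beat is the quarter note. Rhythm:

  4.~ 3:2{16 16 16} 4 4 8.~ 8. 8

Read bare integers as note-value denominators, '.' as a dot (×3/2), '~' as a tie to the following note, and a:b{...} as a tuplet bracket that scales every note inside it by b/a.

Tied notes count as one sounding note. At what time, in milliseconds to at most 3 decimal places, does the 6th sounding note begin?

1. 0.0ms @ 0 + 680.272ms (5/3)
2. 680.272ms @ 5/3 + 68.027ms (1/6)
3. 748.299ms @ 11/6 + 68.027ms (1/6)
4. 816.327ms @ 2 + 408.163ms (1)
5. 1224.49ms @ 3 + 408.163ms (1)
6. 1632.653ms @ 4 + 612.245ms (3/2)
7. 2244.898ms @ 11/2 + 204.082ms (1/2)

note 6 onset = 4b = 1632.653ms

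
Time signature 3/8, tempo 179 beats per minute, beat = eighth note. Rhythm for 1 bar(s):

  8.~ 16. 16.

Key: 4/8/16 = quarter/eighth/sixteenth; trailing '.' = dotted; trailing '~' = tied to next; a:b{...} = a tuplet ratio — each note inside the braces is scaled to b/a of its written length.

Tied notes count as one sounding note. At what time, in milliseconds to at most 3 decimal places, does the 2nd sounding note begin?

1. 0.0ms @ 0 + 754.19ms (9/4)
2. 754.19ms @ 9/4 + 251.397ms (3/4)

note 2 onset = 9/4b = 754.19ms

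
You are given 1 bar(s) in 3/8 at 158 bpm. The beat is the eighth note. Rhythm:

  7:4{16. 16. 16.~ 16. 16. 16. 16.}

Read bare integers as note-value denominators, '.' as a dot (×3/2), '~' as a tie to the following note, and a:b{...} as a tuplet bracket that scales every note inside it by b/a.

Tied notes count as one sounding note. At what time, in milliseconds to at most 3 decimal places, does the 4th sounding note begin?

note 4 onset = 12/7b = 650.995ms

1. 0.0ms @ 0 + 162.749ms (3/7)
2. 162.749ms @ 3/7 + 162.749ms (3/7)
3. 325.497ms @ 6/7 + 325.497ms (6/7)
4. 650.995ms @ 12/7 + 162.749ms (3/7)
5. 813.743ms @ 15/7 + 162.749ms (3/7)
6. 976.492ms @ 18/7 + 162.749ms (3/7)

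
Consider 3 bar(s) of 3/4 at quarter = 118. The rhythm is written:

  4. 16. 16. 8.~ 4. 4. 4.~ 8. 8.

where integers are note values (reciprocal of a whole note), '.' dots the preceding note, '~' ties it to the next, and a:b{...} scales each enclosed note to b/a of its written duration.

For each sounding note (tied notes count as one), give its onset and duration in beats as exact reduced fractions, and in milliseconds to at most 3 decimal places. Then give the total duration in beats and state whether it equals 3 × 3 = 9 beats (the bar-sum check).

1) 0.0ms=0b +762.712ms=3/2b
2) 762.712ms=3/2b +190.678ms=3/8b
3) 953.39ms=15/8b +190.678ms=3/8b
4) 1144.068ms=9/4b +1144.068ms=9/4b
5) 2288.136ms=9/2b +762.712ms=3/2b
6) 3050.847ms=6b +1144.068ms=9/4b
7) 4194.915ms=33/4b +381.356ms=3/4b
Σ=9b of 9 (118bpm 3/4) — PASS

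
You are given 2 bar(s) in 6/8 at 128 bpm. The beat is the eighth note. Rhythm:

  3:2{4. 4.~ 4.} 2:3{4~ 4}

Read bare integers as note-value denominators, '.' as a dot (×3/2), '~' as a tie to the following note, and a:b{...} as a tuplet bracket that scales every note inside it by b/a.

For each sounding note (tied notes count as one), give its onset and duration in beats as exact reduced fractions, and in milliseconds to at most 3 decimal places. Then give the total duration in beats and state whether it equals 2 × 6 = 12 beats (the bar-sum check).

1) 0.0ms=0b +937.5ms=2b
2) 937.5ms=2b +1875.0ms=4b
3) 2812.5ms=6b +2812.5ms=6b
Σ=12b of 12 (128bpm 6/8) — PASS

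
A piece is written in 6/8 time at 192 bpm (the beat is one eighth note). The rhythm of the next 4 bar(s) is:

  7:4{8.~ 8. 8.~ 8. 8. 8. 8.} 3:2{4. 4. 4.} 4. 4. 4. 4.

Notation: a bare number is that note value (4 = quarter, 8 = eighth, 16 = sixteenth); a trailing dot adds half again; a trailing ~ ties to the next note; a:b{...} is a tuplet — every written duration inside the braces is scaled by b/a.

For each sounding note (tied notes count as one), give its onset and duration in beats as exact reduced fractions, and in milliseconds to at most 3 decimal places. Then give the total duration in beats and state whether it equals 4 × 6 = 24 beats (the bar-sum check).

1) 0.0ms=0b +535.714ms=12/7b
2) 535.714ms=12/7b +535.714ms=12/7b
3) 1071.429ms=24/7b +267.857ms=6/7b
4) 1339.286ms=30/7b +267.857ms=6/7b
5) 1607.143ms=36/7b +267.857ms=6/7b
6) 1875.0ms=6b +625.0ms=2b
7) 2500.0ms=8b +625.0ms=2b
8) 3125.0ms=10b +625.0ms=2b
9) 3750.0ms=12b +937.5ms=3b
10) 4687.5ms=15b +937.5ms=3b
11) 5625.0ms=18b +937.5ms=3b
12) 6562.5ms=21b +937.5ms=3b
Σ=24b of 24 (192bpm 6/8) — PASS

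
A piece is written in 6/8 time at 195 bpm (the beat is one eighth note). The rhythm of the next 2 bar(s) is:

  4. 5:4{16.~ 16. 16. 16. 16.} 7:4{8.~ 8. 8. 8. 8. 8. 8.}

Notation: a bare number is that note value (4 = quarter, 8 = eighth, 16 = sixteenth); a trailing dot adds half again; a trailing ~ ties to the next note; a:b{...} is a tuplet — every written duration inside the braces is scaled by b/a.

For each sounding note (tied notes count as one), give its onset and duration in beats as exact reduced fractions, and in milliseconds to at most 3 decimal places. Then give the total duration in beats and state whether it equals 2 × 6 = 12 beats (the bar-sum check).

1) 0.0ms=0b +923.077ms=3b
2) 923.077ms=3b +369.231ms=6/5b
3) 1292.308ms=21/5b +184.615ms=3/5b
4) 1476.923ms=24/5b +184.615ms=3/5b
5) 1661.538ms=27/5b +184.615ms=3/5b
6) 1846.154ms=6b +527.473ms=12/7b
7) 2373.626ms=54/7b +263.736ms=6/7b
8) 2637.363ms=60/7b +263.736ms=6/7b
9) 2901.099ms=66/7b +263.736ms=6/7b
10) 3164.835ms=72/7b +263.736ms=6/7b
11) 3428.571ms=78/7b +263.736ms=6/7b
Σ=12b of 12 (195bpm 6/8) — PASS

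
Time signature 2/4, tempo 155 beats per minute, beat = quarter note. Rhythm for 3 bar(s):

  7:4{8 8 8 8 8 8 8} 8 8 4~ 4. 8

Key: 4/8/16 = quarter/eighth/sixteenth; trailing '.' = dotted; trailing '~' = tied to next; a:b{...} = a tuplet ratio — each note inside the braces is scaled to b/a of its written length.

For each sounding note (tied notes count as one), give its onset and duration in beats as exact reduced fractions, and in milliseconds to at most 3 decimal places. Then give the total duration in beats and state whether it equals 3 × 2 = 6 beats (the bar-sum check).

1) 0.0ms=0b +110.599ms=2/7b
2) 110.599ms=2/7b +110.599ms=2/7b
3) 221.198ms=4/7b +110.599ms=2/7b
4) 331.797ms=6/7b +110.599ms=2/7b
5) 442.396ms=8/7b +110.599ms=2/7b
6) 552.995ms=10/7b +110.599ms=2/7b
7) 663.594ms=12/7b +110.599ms=2/7b
8) 774.194ms=2b +193.548ms=1/2b
9) 967.742ms=5/2b +193.548ms=1/2b
10) 1161.29ms=3b +967.742ms=5/2b
11) 2129.032ms=11/2b +193.548ms=1/2b
Σ=6b of 6 (155bpm 2/4) — PASS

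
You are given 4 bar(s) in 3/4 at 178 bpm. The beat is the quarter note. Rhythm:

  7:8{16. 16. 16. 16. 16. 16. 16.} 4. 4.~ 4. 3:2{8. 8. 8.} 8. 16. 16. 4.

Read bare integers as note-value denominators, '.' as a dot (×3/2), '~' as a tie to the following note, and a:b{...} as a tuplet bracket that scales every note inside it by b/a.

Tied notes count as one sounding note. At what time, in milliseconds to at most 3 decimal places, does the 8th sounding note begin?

note 8 onset = 3b = 1011.236ms

1. 0.0ms @ 0 + 144.462ms (3/7)
2. 144.462ms @ 3/7 + 144.462ms (3/7)
3. 288.925ms @ 6/7 + 144.462ms (3/7)
4. 433.387ms @ 9/7 + 144.462ms (3/7)
5. 577.849ms @ 12/7 + 144.462ms (3/7)
6. 722.311ms @ 15/7 + 144.462ms (3/7)
7. 866.774ms @ 18/7 + 144.462ms (3/7)
8. 1011.236ms @ 3 + 505.618ms (3/2)
9. 1516.854ms @ 9/2 + 1011.236ms (3)
10. 2528.09ms @ 15/2 + 168.539ms (1/2)
11. 2696.629ms @ 8 + 168.539ms (1/2)
12. 2865.169ms @ 17/2 + 168.539ms (1/2)
13. 3033.708ms @ 9 + 252.809ms (3/4)
14. 3286.517ms @ 39/4 + 126.404ms (3/8)
15. 3412.921ms @ 81/8 + 126.404ms (3/8)
16. 3539.326ms @ 21/2 + 505.618ms (3/2)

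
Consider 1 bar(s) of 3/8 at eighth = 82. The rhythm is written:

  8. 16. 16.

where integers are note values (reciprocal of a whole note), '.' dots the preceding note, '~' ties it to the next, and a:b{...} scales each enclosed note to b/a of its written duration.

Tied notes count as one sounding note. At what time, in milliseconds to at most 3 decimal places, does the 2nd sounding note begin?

note 2 onset = 3/2b = 1097.561ms

1. 0.0ms @ 0 + 1097.561ms (3/2)
2. 1097.561ms @ 3/2 + 548.78ms (3/4)
3. 1646.341ms @ 9/4 + 548.78ms (3/4)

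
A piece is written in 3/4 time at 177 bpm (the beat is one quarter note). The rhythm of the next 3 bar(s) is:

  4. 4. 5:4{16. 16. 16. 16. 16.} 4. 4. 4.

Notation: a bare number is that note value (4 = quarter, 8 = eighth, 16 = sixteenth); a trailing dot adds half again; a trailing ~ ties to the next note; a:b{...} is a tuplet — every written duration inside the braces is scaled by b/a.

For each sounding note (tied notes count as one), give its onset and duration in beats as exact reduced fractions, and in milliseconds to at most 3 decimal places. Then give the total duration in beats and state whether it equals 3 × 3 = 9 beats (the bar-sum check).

1) 0.0ms=0b +508.475ms=3/2b
2) 508.475ms=3/2b +508.475ms=3/2b
3) 1016.949ms=3b +101.695ms=3/10b
4) 1118.644ms=33/10b +101.695ms=3/10b
5) 1220.339ms=18/5b +101.695ms=3/10b
6) 1322.034ms=39/10b +101.695ms=3/10b
7) 1423.729ms=21/5b +101.695ms=3/10b
8) 1525.424ms=9/2b +508.475ms=3/2b
9) 2033.898ms=6b +508.475ms=3/2b
10) 2542.373ms=15/2b +508.475ms=3/2b
Σ=9b of 9 (177bpm 3/4) — PASS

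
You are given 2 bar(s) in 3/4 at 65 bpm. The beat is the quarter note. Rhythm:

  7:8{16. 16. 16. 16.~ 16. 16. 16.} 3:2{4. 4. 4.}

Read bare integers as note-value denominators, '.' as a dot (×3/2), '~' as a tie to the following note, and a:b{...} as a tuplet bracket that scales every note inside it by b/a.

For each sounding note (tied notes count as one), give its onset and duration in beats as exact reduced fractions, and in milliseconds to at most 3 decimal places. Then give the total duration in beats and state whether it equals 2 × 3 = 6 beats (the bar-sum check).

1) 0.0ms=0b +395.604ms=3/7b
2) 395.604ms=3/7b +395.604ms=3/7b
3) 791.209ms=6/7b +395.604ms=3/7b
4) 1186.813ms=9/7b +791.209ms=6/7b
5) 1978.022ms=15/7b +395.604ms=3/7b
6) 2373.626ms=18/7b +395.604ms=3/7b
7) 2769.231ms=3b +923.077ms=1b
8) 3692.308ms=4b +923.077ms=1b
9) 4615.385ms=5b +923.077ms=1b
Σ=6b of 6 (65bpm 3/4) — PASS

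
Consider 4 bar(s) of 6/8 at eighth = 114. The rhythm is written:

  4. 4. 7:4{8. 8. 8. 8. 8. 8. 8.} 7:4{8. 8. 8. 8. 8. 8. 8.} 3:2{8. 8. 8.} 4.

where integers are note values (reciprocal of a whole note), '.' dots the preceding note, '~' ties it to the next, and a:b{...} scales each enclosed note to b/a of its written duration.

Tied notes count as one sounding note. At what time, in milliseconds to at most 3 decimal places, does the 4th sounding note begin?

note 4 onset = 48/7b = 3609.023ms

1. 0.0ms @ 0 + 1578.947ms (3)
2. 1578.947ms @ 3 + 1578.947ms (3)
3. 3157.895ms @ 6 + 451.128ms (6/7)
4. 3609.023ms @ 48/7 + 451.128ms (6/7)
5. 4060.15ms @ 54/7 + 451.128ms (6/7)
6. 4511.278ms @ 60/7 + 451.128ms (6/7)
7. 4962.406ms @ 66/7 + 451.128ms (6/7)
8. 5413.534ms @ 72/7 + 451.128ms (6/7)
9. 5864.662ms @ 78/7 + 451.128ms (6/7)
10. 6315.789ms @ 12 + 451.128ms (6/7)
11. 6766.917ms @ 90/7 + 451.128ms (6/7)
12. 7218.045ms @ 96/7 + 451.128ms (6/7)
13. 7669.173ms @ 102/7 + 451.128ms (6/7)
14. 8120.301ms @ 108/7 + 451.128ms (6/7)
15. 8571.429ms @ 114/7 + 451.128ms (6/7)
16. 9022.556ms @ 120/7 + 451.128ms (6/7)
17. 9473.684ms @ 18 + 526.316ms (1)
18. 10000.0ms @ 19 + 526.316ms (1)
19. 10526.316ms @ 20 + 526.316ms (1)
20. 11052.632ms @ 21 + 1578.947ms (3)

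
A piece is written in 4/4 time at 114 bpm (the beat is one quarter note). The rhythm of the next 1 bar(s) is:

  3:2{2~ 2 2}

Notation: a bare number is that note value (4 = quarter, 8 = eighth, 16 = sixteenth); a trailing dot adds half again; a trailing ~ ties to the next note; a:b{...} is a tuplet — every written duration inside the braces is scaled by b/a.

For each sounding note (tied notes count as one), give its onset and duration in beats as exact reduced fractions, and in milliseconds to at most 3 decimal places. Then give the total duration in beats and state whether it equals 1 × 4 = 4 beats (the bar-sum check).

1) 0.0ms=0b +1403.509ms=8/3b
2) 1403.509ms=8/3b +701.754ms=4/3b
Σ=4b of 4 (114bpm 4/4) — PASS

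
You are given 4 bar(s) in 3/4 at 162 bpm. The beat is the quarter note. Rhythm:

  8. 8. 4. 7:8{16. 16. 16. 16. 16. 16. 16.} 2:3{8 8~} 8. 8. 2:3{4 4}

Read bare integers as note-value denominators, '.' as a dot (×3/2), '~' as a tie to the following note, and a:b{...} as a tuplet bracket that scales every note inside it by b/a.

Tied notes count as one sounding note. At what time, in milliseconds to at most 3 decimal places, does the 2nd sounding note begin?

1. 0.0ms @ 0 + 277.778ms (3/4)
2. 277.778ms @ 3/4 + 277.778ms (3/4)
3. 555.556ms @ 3/2 + 555.556ms (3/2)
4. 1111.111ms @ 3 + 158.73ms (3/7)
5. 1269.841ms @ 24/7 + 158.73ms (3/7)
6. 1428.571ms @ 27/7 + 158.73ms (3/7)
7. 1587.302ms @ 30/7 + 158.73ms (3/7)
8. 1746.032ms @ 33/7 + 158.73ms (3/7)
9. 1904.762ms @ 36/7 + 158.73ms (3/7)
10. 2063.492ms @ 39/7 + 158.73ms (3/7)
11. 2222.222ms @ 6 + 277.778ms (3/4)
12. 2500.0ms @ 27/4 + 555.556ms (3/2)
13. 3055.556ms @ 33/4 + 277.778ms (3/4)
14. 3333.333ms @ 9 + 555.556ms (3/2)
15. 3888.889ms @ 21/2 + 555.556ms (3/2)

note 2 onset = 3/4b = 277.778ms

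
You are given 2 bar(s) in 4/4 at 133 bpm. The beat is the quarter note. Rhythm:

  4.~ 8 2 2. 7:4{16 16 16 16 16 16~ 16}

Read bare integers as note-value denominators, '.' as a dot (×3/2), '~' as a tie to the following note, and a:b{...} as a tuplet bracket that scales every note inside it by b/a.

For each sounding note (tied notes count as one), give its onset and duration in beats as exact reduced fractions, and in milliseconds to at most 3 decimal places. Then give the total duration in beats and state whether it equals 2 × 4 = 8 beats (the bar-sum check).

1) 0.0ms=0b +902.256ms=2b
2) 902.256ms=2b +902.256ms=2b
3) 1804.511ms=4b +1353.383ms=3b
4) 3157.895ms=7b +64.447ms=1/7b
5) 3222.342ms=50/7b +64.447ms=1/7b
6) 3286.788ms=51/7b +64.447ms=1/7b
7) 3351.235ms=52/7b +64.447ms=1/7b
8) 3415.682ms=53/7b +64.447ms=1/7b
9) 3480.129ms=54/7b +128.894ms=2/7b
Σ=8b of 8 (133bpm 4/4) — PASS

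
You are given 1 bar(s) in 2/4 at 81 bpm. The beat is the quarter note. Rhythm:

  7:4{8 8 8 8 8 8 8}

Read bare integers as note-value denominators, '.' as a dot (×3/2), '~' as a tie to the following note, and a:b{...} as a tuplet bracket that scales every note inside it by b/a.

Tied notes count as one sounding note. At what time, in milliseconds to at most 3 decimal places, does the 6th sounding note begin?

1. 0.0ms @ 0 + 211.64ms (2/7)
2. 211.64ms @ 2/7 + 211.64ms (2/7)
3. 423.28ms @ 4/7 + 211.64ms (2/7)
4. 634.921ms @ 6/7 + 211.64ms (2/7)
5. 846.561ms @ 8/7 + 211.64ms (2/7)
6. 1058.201ms @ 10/7 + 211.64ms (2/7)
7. 1269.841ms @ 12/7 + 211.64ms (2/7)

note 6 onset = 10/7b = 1058.201ms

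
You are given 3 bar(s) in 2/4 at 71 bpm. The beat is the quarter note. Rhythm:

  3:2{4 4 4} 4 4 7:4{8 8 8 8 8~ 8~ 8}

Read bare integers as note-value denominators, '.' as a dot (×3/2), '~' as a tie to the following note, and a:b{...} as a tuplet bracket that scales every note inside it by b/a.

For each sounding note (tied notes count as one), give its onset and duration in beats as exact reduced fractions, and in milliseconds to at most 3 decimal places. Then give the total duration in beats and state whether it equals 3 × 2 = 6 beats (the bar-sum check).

1) 0.0ms=0b +563.38ms=2/3b
2) 563.38ms=2/3b +563.38ms=2/3b
3) 1126.761ms=4/3b +563.38ms=2/3b
4) 1690.141ms=2b +845.07ms=1b
5) 2535.211ms=3b +845.07ms=1b
6) 3380.282ms=4b +241.449ms=2/7b
7) 3621.73ms=30/7b +241.449ms=2/7b
8) 3863.179ms=32/7b +241.449ms=2/7b
9) 4104.628ms=34/7b +241.449ms=2/7b
10) 4346.076ms=36/7b +724.346ms=6/7b
Σ=6b of 6 (71bpm 2/4) — PASS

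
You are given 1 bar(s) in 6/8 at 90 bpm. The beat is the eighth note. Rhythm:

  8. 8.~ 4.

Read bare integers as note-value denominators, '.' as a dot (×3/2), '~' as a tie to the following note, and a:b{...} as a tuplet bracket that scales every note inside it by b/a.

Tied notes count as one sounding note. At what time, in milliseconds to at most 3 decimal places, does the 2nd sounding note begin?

note 2 onset = 3/2b = 1000.0ms

1. 0.0ms @ 0 + 1000.0ms (3/2)
2. 1000.0ms @ 3/2 + 3000.0ms (9/2)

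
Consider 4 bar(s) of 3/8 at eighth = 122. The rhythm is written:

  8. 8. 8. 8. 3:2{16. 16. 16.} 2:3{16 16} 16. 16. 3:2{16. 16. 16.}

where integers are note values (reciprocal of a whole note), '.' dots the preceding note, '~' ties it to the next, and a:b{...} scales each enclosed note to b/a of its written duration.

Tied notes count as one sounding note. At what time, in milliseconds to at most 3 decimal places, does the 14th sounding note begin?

note 14 onset = 23/2b = 5655.738ms

1. 0.0ms @ 0 + 737.705ms (3/2)
2. 737.705ms @ 3/2 + 737.705ms (3/2)
3. 1475.41ms @ 3 + 737.705ms (3/2)
4. 2213.115ms @ 9/2 + 737.705ms (3/2)
5. 2950.82ms @ 6 + 245.902ms (1/2)
6. 3196.721ms @ 13/2 + 245.902ms (1/2)
7. 3442.623ms @ 7 + 245.902ms (1/2)
8. 3688.525ms @ 15/2 + 368.852ms (3/4)
9. 4057.377ms @ 33/4 + 368.852ms (3/4)
10. 4426.23ms @ 9 + 368.852ms (3/4)
11. 4795.082ms @ 39/4 + 368.852ms (3/4)
12. 5163.934ms @ 21/2 + 245.902ms (1/2)
13. 5409.836ms @ 11 + 245.902ms (1/2)
14. 5655.738ms @ 23/2 + 245.902ms (1/2)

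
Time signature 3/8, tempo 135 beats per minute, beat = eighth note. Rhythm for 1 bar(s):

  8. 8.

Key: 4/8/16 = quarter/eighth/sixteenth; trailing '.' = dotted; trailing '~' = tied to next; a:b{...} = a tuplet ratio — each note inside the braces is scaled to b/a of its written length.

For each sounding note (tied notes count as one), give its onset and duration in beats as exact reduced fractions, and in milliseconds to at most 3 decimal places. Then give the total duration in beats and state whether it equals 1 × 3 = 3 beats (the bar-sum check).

1) 0.0ms=0b +666.667ms=3/2b
2) 666.667ms=3/2b +666.667ms=3/2b
Σ=3b of 3 (135bpm 3/8) — PASS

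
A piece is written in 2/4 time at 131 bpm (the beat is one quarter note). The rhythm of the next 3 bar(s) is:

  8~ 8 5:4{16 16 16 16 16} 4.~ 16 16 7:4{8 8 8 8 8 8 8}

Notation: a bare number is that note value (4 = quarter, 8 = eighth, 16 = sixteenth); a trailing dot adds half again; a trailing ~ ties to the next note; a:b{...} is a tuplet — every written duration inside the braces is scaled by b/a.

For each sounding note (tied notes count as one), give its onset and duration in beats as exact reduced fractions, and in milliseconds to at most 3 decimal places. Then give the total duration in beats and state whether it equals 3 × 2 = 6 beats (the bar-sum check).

1) 0.0ms=0b +458.015ms=1b
2) 458.015ms=1b +91.603ms=1/5b
3) 549.618ms=6/5b +91.603ms=1/5b
4) 641.221ms=7/5b +91.603ms=1/5b
5) 732.824ms=8/5b +91.603ms=1/5b
6) 824.427ms=9/5b +91.603ms=1/5b
7) 916.031ms=2b +801.527ms=7/4b
8) 1717.557ms=15/4b +114.504ms=1/4b
9) 1832.061ms=4b +130.862ms=2/7b
10) 1962.923ms=30/7b +130.862ms=2/7b
11) 2093.784ms=32/7b +130.862ms=2/7b
12) 2224.646ms=34/7b +130.862ms=2/7b
13) 2355.507ms=36/7b +130.862ms=2/7b
14) 2486.369ms=38/7b +130.862ms=2/7b
15) 2617.23ms=40/7b +130.862ms=2/7b
Σ=6b of 6 (131bpm 2/4) — PASS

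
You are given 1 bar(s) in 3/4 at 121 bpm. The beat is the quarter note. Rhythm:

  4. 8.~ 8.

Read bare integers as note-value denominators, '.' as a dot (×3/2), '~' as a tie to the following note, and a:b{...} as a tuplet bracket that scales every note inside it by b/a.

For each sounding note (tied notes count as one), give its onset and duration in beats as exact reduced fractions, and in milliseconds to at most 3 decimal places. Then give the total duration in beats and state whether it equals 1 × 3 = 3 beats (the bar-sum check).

1) 0.0ms=0b +743.802ms=3/2b
2) 743.802ms=3/2b +743.802ms=3/2b
Σ=3b of 3 (121bpm 3/4) — PASS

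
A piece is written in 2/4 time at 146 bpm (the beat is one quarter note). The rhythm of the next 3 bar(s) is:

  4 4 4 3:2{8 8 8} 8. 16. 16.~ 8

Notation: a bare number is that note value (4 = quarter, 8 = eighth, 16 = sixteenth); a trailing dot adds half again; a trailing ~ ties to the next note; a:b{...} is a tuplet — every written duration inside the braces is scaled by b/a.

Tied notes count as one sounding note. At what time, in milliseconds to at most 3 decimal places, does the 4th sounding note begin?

1. 0.0ms @ 0 + 410.959ms (1)
2. 410.959ms @ 1 + 410.959ms (1)
3. 821.918ms @ 2 + 410.959ms (1)
4. 1232.877ms @ 3 + 136.986ms (1/3)
5. 1369.863ms @ 10/3 + 136.986ms (1/3)
6. 1506.849ms @ 11/3 + 136.986ms (1/3)
7. 1643.836ms @ 4 + 308.219ms (3/4)
8. 1952.055ms @ 19/4 + 154.11ms (3/8)
9. 2106.164ms @ 41/8 + 359.589ms (7/8)

note 4 onset = 3b = 1232.877ms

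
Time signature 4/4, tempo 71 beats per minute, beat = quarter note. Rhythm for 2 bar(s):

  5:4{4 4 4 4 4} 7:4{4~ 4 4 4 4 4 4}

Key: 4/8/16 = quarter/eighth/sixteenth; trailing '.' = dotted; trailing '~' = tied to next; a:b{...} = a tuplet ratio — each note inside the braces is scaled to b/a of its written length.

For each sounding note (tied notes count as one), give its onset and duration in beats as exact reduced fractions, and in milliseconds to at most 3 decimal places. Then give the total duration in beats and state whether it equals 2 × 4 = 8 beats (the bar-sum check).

1) 0.0ms=0b +676.056ms=4/5b
2) 676.056ms=4/5b +676.056ms=4/5b
3) 1352.113ms=8/5b +676.056ms=4/5b
4) 2028.169ms=12/5b +676.056ms=4/5b
5) 2704.225ms=16/5b +676.056ms=4/5b
6) 3380.282ms=4b +965.795ms=8/7b
7) 4346.076ms=36/7b +482.897ms=4/7b
8) 4828.974ms=40/7b +482.897ms=4/7b
9) 5311.871ms=44/7b +482.897ms=4/7b
10) 5794.769ms=48/7b +482.897ms=4/7b
11) 6277.666ms=52/7b +482.897ms=4/7b
Σ=8b of 8 (71bpm 4/4) — PASS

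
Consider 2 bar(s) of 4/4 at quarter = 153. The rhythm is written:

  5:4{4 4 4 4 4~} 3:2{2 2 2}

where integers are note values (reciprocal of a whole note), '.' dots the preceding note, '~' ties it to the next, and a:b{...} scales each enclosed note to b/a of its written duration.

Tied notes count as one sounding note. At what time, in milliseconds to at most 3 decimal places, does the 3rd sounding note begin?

note 3 onset = 8/5b = 627.451ms

1. 0.0ms @ 0 + 313.725ms (4/5)
2. 313.725ms @ 4/5 + 313.725ms (4/5)
3. 627.451ms @ 8/5 + 313.725ms (4/5)
4. 941.176ms @ 12/5 + 313.725ms (4/5)
5. 1254.902ms @ 16/5 + 836.601ms (32/15)
6. 2091.503ms @ 16/3 + 522.876ms (4/3)
7. 2614.379ms @ 20/3 + 522.876ms (4/3)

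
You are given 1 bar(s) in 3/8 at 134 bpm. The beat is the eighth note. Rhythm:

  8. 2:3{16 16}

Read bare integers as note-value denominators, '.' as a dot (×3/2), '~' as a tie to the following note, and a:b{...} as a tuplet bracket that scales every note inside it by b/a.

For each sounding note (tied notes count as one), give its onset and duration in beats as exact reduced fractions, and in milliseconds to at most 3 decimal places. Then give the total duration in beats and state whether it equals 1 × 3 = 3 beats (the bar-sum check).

1) 0.0ms=0b +671.642ms=3/2b
2) 671.642ms=3/2b +335.821ms=3/4b
3) 1007.463ms=9/4b +335.821ms=3/4b
Σ=3b of 3 (134bpm 3/8) — PASS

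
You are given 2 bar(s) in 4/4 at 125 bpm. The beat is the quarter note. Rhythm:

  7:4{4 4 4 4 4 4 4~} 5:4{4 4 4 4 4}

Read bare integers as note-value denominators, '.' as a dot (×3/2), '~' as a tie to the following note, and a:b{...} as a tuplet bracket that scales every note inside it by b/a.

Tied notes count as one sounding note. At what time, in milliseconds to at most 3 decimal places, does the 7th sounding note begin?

note 7 onset = 24/7b = 1645.714ms

1. 0.0ms @ 0 + 274.286ms (4/7)
2. 274.286ms @ 4/7 + 274.286ms (4/7)
3. 548.571ms @ 8/7 + 274.286ms (4/7)
4. 822.857ms @ 12/7 + 274.286ms (4/7)
5. 1097.143ms @ 16/7 + 274.286ms (4/7)
6. 1371.429ms @ 20/7 + 274.286ms (4/7)
7. 1645.714ms @ 24/7 + 658.286ms (48/35)
8. 2304.0ms @ 24/5 + 384.0ms (4/5)
9. 2688.0ms @ 28/5 + 384.0ms (4/5)
10. 3072.0ms @ 32/5 + 384.0ms (4/5)
11. 3456.0ms @ 36/5 + 384.0ms (4/5)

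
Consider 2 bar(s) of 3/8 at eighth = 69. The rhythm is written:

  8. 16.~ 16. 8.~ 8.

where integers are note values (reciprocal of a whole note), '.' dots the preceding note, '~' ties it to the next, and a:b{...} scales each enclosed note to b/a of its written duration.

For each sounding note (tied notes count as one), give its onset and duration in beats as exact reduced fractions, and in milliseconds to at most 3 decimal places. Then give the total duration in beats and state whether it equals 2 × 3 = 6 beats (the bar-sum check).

1) 0.0ms=0b +1304.348ms=3/2b
2) 1304.348ms=3/2b +1304.348ms=3/2b
3) 2608.696ms=3b +2608.696ms=3b
Σ=6b of 6 (69bpm 3/8) — PASS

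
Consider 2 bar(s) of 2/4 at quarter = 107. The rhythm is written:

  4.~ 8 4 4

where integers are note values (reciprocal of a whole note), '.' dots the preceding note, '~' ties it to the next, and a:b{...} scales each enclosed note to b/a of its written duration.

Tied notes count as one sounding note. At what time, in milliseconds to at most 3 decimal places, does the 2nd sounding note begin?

note 2 onset = 2b = 1121.495ms

1. 0.0ms @ 0 + 1121.495ms (2)
2. 1121.495ms @ 2 + 560.748ms (1)
3. 1682.243ms @ 3 + 560.748ms (1)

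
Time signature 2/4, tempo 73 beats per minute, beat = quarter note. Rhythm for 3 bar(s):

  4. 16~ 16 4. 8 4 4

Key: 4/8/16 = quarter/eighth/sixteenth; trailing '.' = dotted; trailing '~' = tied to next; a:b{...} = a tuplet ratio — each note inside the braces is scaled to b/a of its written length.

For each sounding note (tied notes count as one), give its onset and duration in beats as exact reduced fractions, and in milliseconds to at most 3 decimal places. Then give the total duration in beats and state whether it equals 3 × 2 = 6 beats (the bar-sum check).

1) 0.0ms=0b +1232.877ms=3/2b
2) 1232.877ms=3/2b +410.959ms=1/2b
3) 1643.836ms=2b +1232.877ms=3/2b
4) 2876.712ms=7/2b +410.959ms=1/2b
5) 3287.671ms=4b +821.918ms=1b
6) 4109.589ms=5b +821.918ms=1b
Σ=6b of 6 (73bpm 2/4) — PASS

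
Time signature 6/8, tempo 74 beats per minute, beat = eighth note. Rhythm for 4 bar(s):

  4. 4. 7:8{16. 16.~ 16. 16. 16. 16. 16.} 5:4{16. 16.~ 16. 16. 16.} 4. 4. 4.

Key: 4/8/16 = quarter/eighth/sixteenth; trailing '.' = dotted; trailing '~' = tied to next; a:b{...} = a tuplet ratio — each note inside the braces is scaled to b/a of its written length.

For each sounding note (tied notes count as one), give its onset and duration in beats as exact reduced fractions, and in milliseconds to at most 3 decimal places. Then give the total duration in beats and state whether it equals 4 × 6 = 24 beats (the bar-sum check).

1) 0.0ms=0b +2432.432ms=3b
2) 2432.432ms=3b +2432.432ms=3b
3) 4864.865ms=6b +694.981ms=6/7b
4) 5559.846ms=48/7b +1389.961ms=12/7b
5) 6949.807ms=60/7b +694.981ms=6/7b
6) 7644.788ms=66/7b +694.981ms=6/7b
7) 8339.768ms=72/7b +694.981ms=6/7b
8) 9034.749ms=78/7b +694.981ms=6/7b
9) 9729.73ms=12b +486.486ms=3/5b
10) 10216.216ms=63/5b +972.973ms=6/5b
11) 11189.189ms=69/5b +486.486ms=3/5b
12) 11675.676ms=72/5b +486.486ms=3/5b
13) 12162.162ms=15b +2432.432ms=3b
14) 14594.595ms=18b +2432.432ms=3b
15) 17027.027ms=21b +2432.432ms=3b
Σ=24b of 24 (74bpm 6/8) — PASS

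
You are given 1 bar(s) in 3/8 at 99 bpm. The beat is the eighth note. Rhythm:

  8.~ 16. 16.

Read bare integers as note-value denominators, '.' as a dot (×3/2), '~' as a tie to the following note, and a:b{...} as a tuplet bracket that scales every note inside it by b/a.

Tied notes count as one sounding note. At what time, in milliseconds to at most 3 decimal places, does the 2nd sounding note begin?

note 2 onset = 9/4b = 1363.636ms

1. 0.0ms @ 0 + 1363.636ms (9/4)
2. 1363.636ms @ 9/4 + 454.545ms (3/4)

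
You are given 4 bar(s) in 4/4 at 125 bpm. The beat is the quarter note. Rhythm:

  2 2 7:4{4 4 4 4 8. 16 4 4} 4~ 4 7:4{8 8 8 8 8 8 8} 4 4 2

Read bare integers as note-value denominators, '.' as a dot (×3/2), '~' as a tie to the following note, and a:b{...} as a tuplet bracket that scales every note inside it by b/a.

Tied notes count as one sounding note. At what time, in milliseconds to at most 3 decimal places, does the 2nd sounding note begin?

note 2 onset = 2b = 960.0ms

1. 0.0ms @ 0 + 960.0ms (2)
2. 960.0ms @ 2 + 960.0ms (2)
3. 1920.0ms @ 4 + 274.286ms (4/7)
4. 2194.286ms @ 32/7 + 274.286ms (4/7)
5. 2468.571ms @ 36/7 + 274.286ms (4/7)
6. 2742.857ms @ 40/7 + 274.286ms (4/7)
7. 3017.143ms @ 44/7 + 205.714ms (3/7)
8. 3222.857ms @ 47/7 + 68.571ms (1/7)
9. 3291.429ms @ 48/7 + 274.286ms (4/7)
10. 3565.714ms @ 52/7 + 274.286ms (4/7)
11. 3840.0ms @ 8 + 960.0ms (2)
12. 4800.0ms @ 10 + 137.143ms (2/7)
13. 4937.143ms @ 72/7 + 137.143ms (2/7)
14. 5074.286ms @ 74/7 + 137.143ms (2/7)
15. 5211.429ms @ 76/7 + 137.143ms (2/7)
16. 5348.571ms @ 78/7 + 137.143ms (2/7)
17. 5485.714ms @ 80/7 + 137.143ms (2/7)
18. 5622.857ms @ 82/7 + 137.143ms (2/7)
19. 5760.0ms @ 12 + 480.0ms (1)
20. 6240.0ms @ 13 + 480.0ms (1)
21. 6720.0ms @ 14 + 960.0ms (2)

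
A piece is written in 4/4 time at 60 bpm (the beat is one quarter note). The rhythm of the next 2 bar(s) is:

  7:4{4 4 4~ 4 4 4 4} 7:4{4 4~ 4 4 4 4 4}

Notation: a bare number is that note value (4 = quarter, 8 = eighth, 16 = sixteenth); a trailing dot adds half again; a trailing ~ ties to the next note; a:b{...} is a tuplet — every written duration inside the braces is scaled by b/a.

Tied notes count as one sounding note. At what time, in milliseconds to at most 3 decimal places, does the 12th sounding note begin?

1. 0.0ms @ 0 + 571.429ms (4/7)
2. 571.429ms @ 4/7 + 571.429ms (4/7)
3. 1142.857ms @ 8/7 + 1142.857ms (8/7)
4. 2285.714ms @ 16/7 + 571.429ms (4/7)
5. 2857.143ms @ 20/7 + 571.429ms (4/7)
6. 3428.571ms @ 24/7 + 571.429ms (4/7)
7. 4000.0ms @ 4 + 571.429ms (4/7)
8. 4571.429ms @ 32/7 + 1142.857ms (8/7)
9. 5714.286ms @ 40/7 + 571.429ms (4/7)
10. 6285.714ms @ 44/7 + 571.429ms (4/7)
11. 6857.143ms @ 48/7 + 571.429ms (4/7)
12. 7428.571ms @ 52/7 + 571.429ms (4/7)

note 12 onset = 52/7b = 7428.571ms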